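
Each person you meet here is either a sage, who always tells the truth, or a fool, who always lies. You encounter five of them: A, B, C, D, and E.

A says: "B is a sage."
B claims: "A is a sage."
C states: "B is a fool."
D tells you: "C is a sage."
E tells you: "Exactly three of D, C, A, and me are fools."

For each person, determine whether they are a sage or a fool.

Consider A. Suppose A is a sage.
Then no assignment of the remaining roles makes every statement match its speaker's type — contradiction.
So A is a fool.
With that fixed, B's statement is false, so B is a fool.
With that fixed, C's statement is true, so C is a sage.
With that fixed, D's statement is true, so D is a sage.
With that fixed, E's statement is false, so E is a fool.

A: fool, B: fool, C: sage, D: sage, E: fool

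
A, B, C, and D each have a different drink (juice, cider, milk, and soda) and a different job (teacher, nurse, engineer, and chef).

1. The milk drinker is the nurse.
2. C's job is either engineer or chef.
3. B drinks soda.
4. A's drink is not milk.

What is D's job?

nurse

With clues 1–4, chef, engineer, and teacher are impossible for D's job.
That leaves nurse.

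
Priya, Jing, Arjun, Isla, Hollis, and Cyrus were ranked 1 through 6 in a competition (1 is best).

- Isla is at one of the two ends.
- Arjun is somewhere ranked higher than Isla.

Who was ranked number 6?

With clues 1–2, Arjun, Cyrus, Hollis, Jing, and Priya are ruled out for rank 6.
So rank 6 is Isla.

Isla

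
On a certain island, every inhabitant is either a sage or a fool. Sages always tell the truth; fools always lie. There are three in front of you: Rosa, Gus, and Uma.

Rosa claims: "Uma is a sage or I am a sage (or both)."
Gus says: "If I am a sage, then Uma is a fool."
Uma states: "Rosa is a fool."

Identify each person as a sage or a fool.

Rosa: sage, Gus: sage, Uma: fool

Consider Rosa. Suppose Rosa is a fool.
Then no assignment of the remaining roles makes every statement match its speaker's type — contradiction.
So Rosa is a sage.
With that fixed, Uma's statement is false, so Uma is a fool.
With that fixed, Gus's statement is true, so Gus is a sage.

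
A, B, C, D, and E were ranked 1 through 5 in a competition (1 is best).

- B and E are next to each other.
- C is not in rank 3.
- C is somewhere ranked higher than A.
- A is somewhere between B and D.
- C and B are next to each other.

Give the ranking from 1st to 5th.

From clues 1–2: C is in {1,2,4,5}.
From clues 1–3: C is in {1,2,4}.
From clues 1–4: A is in {3,4}.
From clues 1–5: C → rank 1, B → rank 2, E → rank 3, A → rank 4, D → rank 5.

C, B, E, A, D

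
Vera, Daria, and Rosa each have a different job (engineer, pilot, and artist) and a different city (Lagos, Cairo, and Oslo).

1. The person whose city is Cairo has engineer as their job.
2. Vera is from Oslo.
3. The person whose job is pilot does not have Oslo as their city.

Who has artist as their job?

Vera

With clues 1–3, Daria and Rosa are impossible for the one with job artist.
That leaves Vera.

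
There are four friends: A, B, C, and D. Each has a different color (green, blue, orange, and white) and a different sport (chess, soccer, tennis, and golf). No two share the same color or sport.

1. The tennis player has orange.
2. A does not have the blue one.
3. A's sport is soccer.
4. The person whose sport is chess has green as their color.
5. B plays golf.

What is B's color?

blue

With clues 1–4, white is impossible for B's color.
With clues 1–5, green and orange are impossible for B's color.
That leaves blue.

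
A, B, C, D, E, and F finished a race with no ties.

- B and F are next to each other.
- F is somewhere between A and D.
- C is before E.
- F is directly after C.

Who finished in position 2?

C

With clues 1–4, A, B, D, E, and F are ruled out for place 2.
So place 2 is C.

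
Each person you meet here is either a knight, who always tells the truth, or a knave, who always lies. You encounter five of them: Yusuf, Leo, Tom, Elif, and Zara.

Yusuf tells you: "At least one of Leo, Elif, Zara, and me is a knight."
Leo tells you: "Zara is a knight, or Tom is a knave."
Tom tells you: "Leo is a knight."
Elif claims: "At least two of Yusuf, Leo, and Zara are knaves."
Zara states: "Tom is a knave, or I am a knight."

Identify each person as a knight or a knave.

Consider Yusuf. Suppose Yusuf is a knave.
Then no assignment of the remaining roles makes every statement match its speaker's type — contradiction.
So Yusuf is a knight.
Consider Leo. Suppose Leo is a knave.
Then no assignment of the remaining roles makes every statement match its speaker's type — contradiction.
So Leo is a knight.
With that fixed, Tom's statement is true, so Tom is a knight.
With that fixed, Elif's statement is false, so Elif is a knave.
Consider Zara. Suppose Zara is a knave.
Then Leo's statement comes out false, contradicting Leo being a knight.
So Zara is a knight.

Yusuf: knight, Leo: knight, Tom: knight, Elif: knave, Zara: knight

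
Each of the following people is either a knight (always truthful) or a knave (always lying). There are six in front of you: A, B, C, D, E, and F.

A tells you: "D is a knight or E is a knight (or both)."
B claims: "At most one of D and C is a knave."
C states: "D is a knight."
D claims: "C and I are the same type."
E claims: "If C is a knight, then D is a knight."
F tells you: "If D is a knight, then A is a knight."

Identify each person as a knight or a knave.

A: knight, B: knight, C: knight, D: knight, E: knight, F: knight

Consider A. Suppose A is a knave.
Then no assignment of the remaining roles makes every statement match its speaker's type — contradiction.
So A is a knight.
With that fixed, F's statement is true, so F is a knight.
Consider B. Suppose B is a knave.
Then no assignment of the remaining roles makes every statement match its speaker's type — contradiction.
So B is a knight.
Consider C. Suppose C is a knave.
Then whichever role D has, D's statement has the wrong truth value — contradiction.
So C is a knight.
Consider D. Suppose D is a knave.
Then C's statement comes out false, contradicting C being a knight.
So D is a knight.
With that fixed, E's statement is true, so E is a knight.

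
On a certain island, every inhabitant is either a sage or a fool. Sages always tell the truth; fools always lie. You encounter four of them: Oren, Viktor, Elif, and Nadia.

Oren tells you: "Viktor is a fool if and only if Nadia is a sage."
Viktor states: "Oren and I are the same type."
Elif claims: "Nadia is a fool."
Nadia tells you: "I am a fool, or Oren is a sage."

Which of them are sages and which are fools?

Oren: sage, Viktor: fool, Elif: fool, Nadia: sage

Consider Oren. Suppose Oren is a fool.
Then whichever role Viktor has, Viktor's statement has the wrong truth value — contradiction.
So Oren is a sage.
With that fixed, Nadia's statement is true, so Nadia is a sage.
With that fixed, Elif's statement is false, so Elif is a fool.
Consider Viktor. Suppose Viktor is a sage.
Then Oren's statement comes out false, contradicting Oren being a sage.
So Viktor is a fool.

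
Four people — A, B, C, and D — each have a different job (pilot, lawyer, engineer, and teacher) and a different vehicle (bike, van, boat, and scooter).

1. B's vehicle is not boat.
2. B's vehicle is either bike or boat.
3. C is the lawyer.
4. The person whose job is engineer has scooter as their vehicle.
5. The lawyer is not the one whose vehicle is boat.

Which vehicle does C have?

van

With clues 1–2, bike is impossible for C's vehicle.
With clues 1–4, scooter is impossible for C's vehicle.
With clues 1–5, boat is impossible for C's vehicle.
That leaves van.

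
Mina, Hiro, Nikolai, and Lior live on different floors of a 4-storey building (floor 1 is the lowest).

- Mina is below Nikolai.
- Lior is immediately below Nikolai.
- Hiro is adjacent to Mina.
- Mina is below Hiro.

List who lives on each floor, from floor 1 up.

From clue 1: Mina is in {1,2,3}.
From clues 1–2: Mina is in {1,2}.
From clues 1–3: Lior → floor 3, Nikolai → floor 4.
From clues 1–4: Mina → floor 1, Hiro → floor 2.

Mina, Hiro, Lior, Nikolai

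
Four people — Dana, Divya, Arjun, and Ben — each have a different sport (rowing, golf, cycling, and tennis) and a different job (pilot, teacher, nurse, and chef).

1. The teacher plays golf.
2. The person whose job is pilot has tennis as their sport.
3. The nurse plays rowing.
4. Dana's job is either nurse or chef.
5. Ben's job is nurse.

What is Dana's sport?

With clues 1–4, golf and tennis are impossible for Dana's sport.
With clues 1–5, rowing is impossible for Dana's sport.
That leaves cycling.

cycling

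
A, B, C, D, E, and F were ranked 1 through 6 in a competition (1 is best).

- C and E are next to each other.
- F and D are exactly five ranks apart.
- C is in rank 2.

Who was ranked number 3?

E

With clues 1–2, D and F are ruled out for rank 3.
With clues 1–3, A, B, and C are ruled out for rank 3.
So rank 3 is E.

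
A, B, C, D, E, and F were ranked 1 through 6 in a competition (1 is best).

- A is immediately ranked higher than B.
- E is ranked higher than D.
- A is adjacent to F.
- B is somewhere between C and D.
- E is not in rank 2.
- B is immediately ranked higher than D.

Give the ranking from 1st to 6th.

From clue 1: A is in {1,2,3,4,5}.
From clues 1–3: A is in {2,3,4,5}.
From clues 1–4: A is in {3,4}.
From clues 1–6: E → rank 1, C → rank 2, F → rank 3, A → rank 4, B → rank 5, D → rank 6.

E, C, F, A, B, D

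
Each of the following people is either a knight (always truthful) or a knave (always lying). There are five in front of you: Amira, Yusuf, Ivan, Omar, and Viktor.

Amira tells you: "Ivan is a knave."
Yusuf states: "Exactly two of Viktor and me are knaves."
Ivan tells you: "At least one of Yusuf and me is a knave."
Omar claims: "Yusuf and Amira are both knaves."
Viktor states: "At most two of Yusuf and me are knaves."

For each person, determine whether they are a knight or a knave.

Regardless of anyone's role, Viktor's statement is true, so Viktor is a knight.
With that fixed, Yusuf's statement is false, so Yusuf is a knave.
With that fixed, Ivan's statement is true, so Ivan is a knight.
With that fixed, Amira's statement is false, so Amira is a knave.
With that fixed, Omar's statement is true, so Omar is a knight.

Amira: knave, Yusuf: knave, Ivan: knight, Omar: knight, Viktor: knight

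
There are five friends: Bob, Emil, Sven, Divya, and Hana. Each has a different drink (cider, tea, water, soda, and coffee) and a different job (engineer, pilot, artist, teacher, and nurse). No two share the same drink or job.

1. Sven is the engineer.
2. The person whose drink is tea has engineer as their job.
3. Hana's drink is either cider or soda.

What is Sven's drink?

tea

With clues 1–2, cider, coffee, soda, and water are impossible for Sven's drink.
That leaves tea.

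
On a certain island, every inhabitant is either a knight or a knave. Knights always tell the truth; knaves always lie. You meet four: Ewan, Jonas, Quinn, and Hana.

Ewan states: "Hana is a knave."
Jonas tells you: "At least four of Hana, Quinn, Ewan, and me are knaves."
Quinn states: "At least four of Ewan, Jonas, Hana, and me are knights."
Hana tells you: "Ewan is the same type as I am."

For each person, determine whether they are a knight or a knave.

Consider Ewan. Suppose Ewan is a knave.
Then whichever role Hana has, Hana's statement has the wrong truth value — contradiction.
So Ewan is a knight.
With that fixed, Jonas's statement is false, so Jonas is a knave.
With that fixed, Quinn's statement is false, so Quinn is a knave.
Consider Hana. Suppose Hana is a knight.
Then Ewan's statement comes out false, contradicting Ewan being a knight.
So Hana is a knave.

Ewan: knight, Jonas: knave, Quinn: knave, Hana: knave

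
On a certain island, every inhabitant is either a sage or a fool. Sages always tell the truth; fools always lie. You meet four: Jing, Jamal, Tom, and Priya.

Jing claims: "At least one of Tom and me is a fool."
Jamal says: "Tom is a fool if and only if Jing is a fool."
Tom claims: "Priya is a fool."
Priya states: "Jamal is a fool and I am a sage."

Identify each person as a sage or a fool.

Jing: sage, Jamal: fool, Tom: fool, Priya: sage

Consider Jing. Suppose Jing is a fool.
Then Jing's own statement would have to be false, but it can't be — contradiction.
So Jing is a sage.
Consider Jamal. Suppose Jamal is a sage.
Then no assignment of the remaining roles makes every statement match its speaker's type — contradiction.
So Jamal is a fool.
Consider Tom. Suppose Tom is a sage.
Then Jing's statement comes out false, contradicting Jing being a sage.
So Tom is a fool.
Consider Priya. Suppose Priya is a fool.
Then Tom's statement comes out true, contradicting Tom being a fool.
So Priya is a sage.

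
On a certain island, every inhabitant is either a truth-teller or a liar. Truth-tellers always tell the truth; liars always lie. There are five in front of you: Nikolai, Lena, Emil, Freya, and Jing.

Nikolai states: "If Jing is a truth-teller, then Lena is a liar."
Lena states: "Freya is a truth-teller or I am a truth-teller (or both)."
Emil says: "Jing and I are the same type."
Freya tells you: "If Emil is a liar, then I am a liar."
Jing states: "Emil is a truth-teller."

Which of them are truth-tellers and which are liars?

Nikolai: liar, Lena: truth-teller, Emil: truth-teller, Freya: truth-teller, Jing: truth-teller

Consider Nikolai. Suppose Nikolai is a truth-teller.
Then no assignment of the remaining roles makes every statement match its speaker's type — contradiction.
So Nikolai is a liar.
Consider Lena. Suppose Lena is a liar.
Then Nikolai's statement comes out true, contradicting Nikolai being a liar.
So Lena is a truth-teller.
Consider Emil. Suppose Emil is a liar.
Then whichever role Freya has, Freya's statement has the wrong truth value — contradiction.
So Emil is a truth-teller.
With that fixed, Freya's statement is true, so Freya is a truth-teller.
With that fixed, Jing's statement is true, so Jing is a truth-teller.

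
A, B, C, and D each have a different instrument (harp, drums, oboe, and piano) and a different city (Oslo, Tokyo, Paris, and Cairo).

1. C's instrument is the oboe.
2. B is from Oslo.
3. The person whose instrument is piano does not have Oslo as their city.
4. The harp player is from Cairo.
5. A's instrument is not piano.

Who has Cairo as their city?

With clues 1–2, B is impossible for the one with city Cairo.
With clues 1–4, C is impossible for the one with city Cairo.
With clues 1–5, D is impossible for the one with city Cairo.
That leaves A.

A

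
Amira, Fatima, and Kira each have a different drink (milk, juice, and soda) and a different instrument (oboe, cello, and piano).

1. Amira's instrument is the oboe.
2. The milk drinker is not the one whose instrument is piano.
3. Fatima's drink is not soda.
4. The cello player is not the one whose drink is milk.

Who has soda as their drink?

Kira

With clues 1–3, Fatima is impossible for the one with drink soda.
With clues 1–4, Amira is impossible for the one with drink soda.
That leaves Kira.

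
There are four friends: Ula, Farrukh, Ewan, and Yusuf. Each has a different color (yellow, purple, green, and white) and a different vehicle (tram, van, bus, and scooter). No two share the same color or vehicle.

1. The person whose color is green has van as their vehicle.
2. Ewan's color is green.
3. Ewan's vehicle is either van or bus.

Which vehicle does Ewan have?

With clues 1–2, bus, scooter, and tram are impossible for Ewan's vehicle.
That leaves van.

van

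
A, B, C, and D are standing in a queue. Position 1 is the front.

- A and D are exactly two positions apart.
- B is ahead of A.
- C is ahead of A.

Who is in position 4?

A

With clues 1–2, B is ruled out for position 4.
With clues 1–3, C and D are ruled out for position 4.
So position 4 is A.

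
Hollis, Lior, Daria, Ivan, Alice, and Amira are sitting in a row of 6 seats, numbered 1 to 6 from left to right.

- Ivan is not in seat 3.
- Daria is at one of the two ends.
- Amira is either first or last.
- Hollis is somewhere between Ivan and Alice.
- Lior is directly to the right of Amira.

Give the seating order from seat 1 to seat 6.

Amira, Lior, Alice, Hollis, Ivan, Daria

From clue 1: Ivan is in {1,2,4,5,6}.
From clues 1–2: Daria is in {1,6}.
From clues 1–4: Hollis is in {3,4}.
From clues 1–5: Amira → seat 1, Lior → seat 2, Alice → seat 3, Hollis → seat 4, Ivan → seat 5, Daria → seat 6.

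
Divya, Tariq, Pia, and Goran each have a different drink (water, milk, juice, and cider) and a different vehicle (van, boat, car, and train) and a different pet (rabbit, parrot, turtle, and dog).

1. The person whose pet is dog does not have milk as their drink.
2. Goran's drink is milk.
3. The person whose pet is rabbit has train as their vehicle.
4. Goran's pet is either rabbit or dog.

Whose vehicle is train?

With clues 1–4, Divya, Pia, and Tariq are impossible for the one with vehicle train.
That leaves Goran.

Goran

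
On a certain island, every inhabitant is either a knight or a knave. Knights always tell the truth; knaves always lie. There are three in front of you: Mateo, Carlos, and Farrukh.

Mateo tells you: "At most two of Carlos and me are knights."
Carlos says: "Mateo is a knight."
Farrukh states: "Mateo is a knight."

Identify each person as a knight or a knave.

Regardless of anyone's role, Mateo's statement is true, so Mateo is a knight.
With that fixed, Carlos's statement is true, so Carlos is a knight.
With that fixed, Farrukh's statement is true, so Farrukh is a knight.

Mateo: knight, Carlos: knight, Farrukh: knight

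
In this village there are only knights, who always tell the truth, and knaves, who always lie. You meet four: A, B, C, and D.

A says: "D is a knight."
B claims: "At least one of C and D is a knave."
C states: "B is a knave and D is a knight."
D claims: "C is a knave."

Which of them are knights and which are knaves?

Consider A. Suppose A is a knave.
Then no assignment of the remaining roles makes every statement match its speaker's type — contradiction.
So A is a knight.
Consider B. Suppose B is a knave.
Then no assignment of the remaining roles makes every statement match its speaker's type — contradiction.
So B is a knight.
With that fixed, C's statement is false, so C is a knave.
With that fixed, D's statement is true, so D is a knight.

A: knight, B: knight, C: knave, D: knight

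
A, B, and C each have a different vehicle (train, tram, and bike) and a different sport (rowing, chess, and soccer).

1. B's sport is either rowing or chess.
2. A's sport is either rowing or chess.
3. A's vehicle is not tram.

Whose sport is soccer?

Clue 1 rules out B for the one with sport soccer.
With clues 1–2, A is impossible for the one with sport soccer.
That leaves C.

C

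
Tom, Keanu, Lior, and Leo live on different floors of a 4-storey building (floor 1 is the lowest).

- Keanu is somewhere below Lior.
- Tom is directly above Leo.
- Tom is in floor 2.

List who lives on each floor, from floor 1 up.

Leo, Tom, Keanu, Lior

From clue 1: Keanu is in {1,2,3}.
From clues 1–2: Keanu is in {1,3}.
From clues 1–3: Leo → floor 1, Tom → floor 2, Keanu → floor 3, Lior → floor 4.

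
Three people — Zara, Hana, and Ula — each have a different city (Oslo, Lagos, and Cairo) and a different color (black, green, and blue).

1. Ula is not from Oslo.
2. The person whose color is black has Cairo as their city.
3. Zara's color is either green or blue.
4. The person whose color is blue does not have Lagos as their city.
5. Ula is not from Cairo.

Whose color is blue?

With clues 1–4, Ula is impossible for the one with color blue.
With clues 1–5, Hana is impossible for the one with color blue.
That leaves Zara.

Zara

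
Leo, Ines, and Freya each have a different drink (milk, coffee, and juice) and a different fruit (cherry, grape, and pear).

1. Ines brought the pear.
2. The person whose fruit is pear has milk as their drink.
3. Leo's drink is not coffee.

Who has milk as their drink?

With clues 1–2, Freya and Leo are impossible for the one with drink milk.
That leaves Ines.

Ines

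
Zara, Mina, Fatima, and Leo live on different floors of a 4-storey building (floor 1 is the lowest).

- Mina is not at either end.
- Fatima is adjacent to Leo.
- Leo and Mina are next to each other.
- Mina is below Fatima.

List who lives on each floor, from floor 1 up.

Zara, Mina, Leo, Fatima

From clue 1: Mina is in {2,3}.
From clues 1–2: Zara is in {1,4}.
From clues 1–4: Zara → floor 1, Mina → floor 2, Leo → floor 3, Fatima → floor 4.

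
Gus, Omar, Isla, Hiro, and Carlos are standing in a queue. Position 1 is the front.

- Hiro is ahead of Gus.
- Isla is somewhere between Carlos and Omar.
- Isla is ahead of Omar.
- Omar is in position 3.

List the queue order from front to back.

From clue 1: Gus is in {2,3,4,5}.
From clues 1–2: Isla is in {2,3,4}.
From clues 1–3: Omar is in {3,4,5}.
From clues 1–4: Carlos → position 1, Isla → position 2, Omar → position 3, Hiro → position 4, Gus → position 5.

Carlos, Isla, Omar, Hiro, Gus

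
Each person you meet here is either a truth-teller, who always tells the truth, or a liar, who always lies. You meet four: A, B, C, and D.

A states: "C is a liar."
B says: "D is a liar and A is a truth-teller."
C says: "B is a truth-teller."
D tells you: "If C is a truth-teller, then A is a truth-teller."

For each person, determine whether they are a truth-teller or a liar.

Consider A. Suppose A is a liar.
Then no assignment of the remaining roles makes every statement match its speaker's type — contradiction.
So A is a truth-teller.
With that fixed, D's statement is true, so D is a truth-teller.
With that fixed, B's statement is false, so B is a liar.
With that fixed, C's statement is false, so C is a liar.

A: truth-teller, B: liar, C: liar, D: truth-teller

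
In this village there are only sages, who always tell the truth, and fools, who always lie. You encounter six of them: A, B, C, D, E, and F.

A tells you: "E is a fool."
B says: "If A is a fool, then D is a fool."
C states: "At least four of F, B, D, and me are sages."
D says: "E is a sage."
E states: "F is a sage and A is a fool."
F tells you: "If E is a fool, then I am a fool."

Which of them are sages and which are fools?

Consider A. Suppose A is a sage.
Then no assignment of the remaining roles makes every statement match its speaker's type — contradiction.
So A is a fool.
Consider B. Suppose B is a sage.
Then no assignment of the remaining roles makes every statement match its speaker's type — contradiction.
So B is a fool.
With that fixed, C's statement is false, so C is a fool.
Consider D. Suppose D is a fool.
Then B's statement comes out true, contradicting B being a fool.
So D is a sage.
Consider E. Suppose E is a fool.
Then A's statement comes out true, contradicting A being a fool.
So E is a sage.
With that fixed, F's statement is true, so F is a sage.

A: fool, B: fool, C: fool, D: sage, E: sage, F: sage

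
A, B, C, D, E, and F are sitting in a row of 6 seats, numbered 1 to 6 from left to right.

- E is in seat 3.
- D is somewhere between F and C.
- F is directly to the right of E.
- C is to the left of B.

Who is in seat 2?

D

With clue 1, E is ruled out for seat 2.
With clues 1–3, C and F are ruled out for seat 2.
With clues 1–4, A and B are ruled out for seat 2.
So seat 2 is D.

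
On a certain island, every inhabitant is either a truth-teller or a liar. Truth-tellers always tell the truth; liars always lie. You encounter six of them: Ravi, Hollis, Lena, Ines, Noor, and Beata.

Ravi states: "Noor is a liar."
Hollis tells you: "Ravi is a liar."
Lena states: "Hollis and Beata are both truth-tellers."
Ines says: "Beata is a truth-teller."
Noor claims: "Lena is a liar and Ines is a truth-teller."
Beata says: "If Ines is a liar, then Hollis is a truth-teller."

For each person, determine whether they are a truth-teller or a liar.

Ravi: truth-teller, Hollis: liar, Lena: liar, Ines: liar, Noor: liar, Beata: liar

Consider Ravi. Suppose Ravi is a liar.
Then no assignment of the remaining roles makes every statement match its speaker's type — contradiction.
So Ravi is a truth-teller.
With that fixed, Hollis's statement is false, so Hollis is a liar.
With that fixed, Lena's statement is false, so Lena is a liar.
Consider Ines. Suppose Ines is a truth-teller.
Then no assignment of the remaining roles makes every statement match its speaker's type — contradiction.
So Ines is a liar.
With that fixed, Noor's statement is false, so Noor is a liar.
With that fixed, Beata's statement is false, so Beata is a liar.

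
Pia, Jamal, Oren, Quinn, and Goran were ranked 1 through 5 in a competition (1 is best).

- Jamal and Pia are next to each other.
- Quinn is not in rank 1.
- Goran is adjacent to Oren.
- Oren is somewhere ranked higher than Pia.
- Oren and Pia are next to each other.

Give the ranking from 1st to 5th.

From clues 1–2: Quinn is in {2,3,4,5}.
From clues 1–3: Quinn is in {3,5}.
From clues 1–4: Oren is in {1,2}.
From clues 1–5: Goran → rank 1, Oren → rank 2, Pia → rank 3, Jamal → rank 4, Quinn → rank 5.

Goran, Oren, Pia, Jamal, Quinn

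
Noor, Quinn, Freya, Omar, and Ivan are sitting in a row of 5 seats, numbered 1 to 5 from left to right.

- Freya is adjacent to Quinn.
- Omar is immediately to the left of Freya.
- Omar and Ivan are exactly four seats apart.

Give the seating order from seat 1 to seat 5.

Omar, Freya, Quinn, Noor, Ivan

From clues 1–2: Quinn is in {3,4,5}.
From clues 1–3: Omar → seat 1, Freya → seat 2, Quinn → seat 3, Noor → seat 4, Ivan → seat 5.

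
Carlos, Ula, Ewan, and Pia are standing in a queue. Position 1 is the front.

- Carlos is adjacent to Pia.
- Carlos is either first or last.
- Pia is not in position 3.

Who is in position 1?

Carlos

With clues 1–2, Pia is ruled out for position 1.
With clues 1–3, Ewan and Ula are ruled out for position 1.
So position 1 is Carlos.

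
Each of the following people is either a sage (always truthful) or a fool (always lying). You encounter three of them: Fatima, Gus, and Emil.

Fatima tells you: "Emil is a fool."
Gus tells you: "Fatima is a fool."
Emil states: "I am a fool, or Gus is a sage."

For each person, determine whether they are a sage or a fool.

Fatima: fool, Gus: sage, Emil: sage

Consider Fatima. Suppose Fatima is a sage.
Then no assignment of the remaining roles makes every statement match its speaker's type — contradiction.
So Fatima is a fool.
With that fixed, Gus's statement is true, so Gus is a sage.
With that fixed, Emil's statement is true, so Emil is a sage.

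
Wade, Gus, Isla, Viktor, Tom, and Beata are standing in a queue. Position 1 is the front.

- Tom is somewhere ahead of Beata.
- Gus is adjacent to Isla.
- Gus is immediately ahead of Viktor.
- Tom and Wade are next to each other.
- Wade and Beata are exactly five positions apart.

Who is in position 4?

Gus

With clues 1–3, Beata is ruled out for position 4.
With clues 1–4, Viktor is ruled out for position 4.
With clues 1–5, Isla, Tom, and Wade are ruled out for position 4.
So position 4 is Gus.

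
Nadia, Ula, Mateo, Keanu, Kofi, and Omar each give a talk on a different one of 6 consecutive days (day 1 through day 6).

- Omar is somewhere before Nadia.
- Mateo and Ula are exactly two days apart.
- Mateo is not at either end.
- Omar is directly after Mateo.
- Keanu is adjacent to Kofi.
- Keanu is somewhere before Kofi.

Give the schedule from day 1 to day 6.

From clue 1: Nadia is in {2,3,4,5,6}.
From clues 1–3: Mateo is in {2,3,4,5}.
From clues 1–4: Nadia is in {5,6}.
From clues 1–5: Mateo → day 3, Omar → day 4, Ula → day 5, Nadia → day 6.
From clues 1–6: Keanu → day 1, Kofi → day 2.

Keanu, Kofi, Mateo, Omar, Ula, Nadia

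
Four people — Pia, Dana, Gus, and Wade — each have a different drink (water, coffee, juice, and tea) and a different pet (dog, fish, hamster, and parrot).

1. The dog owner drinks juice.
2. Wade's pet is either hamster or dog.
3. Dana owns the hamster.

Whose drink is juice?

With clues 1–3, Dana, Gus, and Pia are impossible for the one with drink juice.
That leaves Wade.

Wade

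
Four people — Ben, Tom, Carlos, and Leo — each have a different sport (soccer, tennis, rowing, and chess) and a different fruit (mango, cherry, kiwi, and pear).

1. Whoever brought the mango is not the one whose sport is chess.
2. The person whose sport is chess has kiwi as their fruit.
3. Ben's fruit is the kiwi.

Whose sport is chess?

With clues 1–3, Carlos, Leo, and Tom are impossible for the one with sport chess.
That leaves Ben.

Ben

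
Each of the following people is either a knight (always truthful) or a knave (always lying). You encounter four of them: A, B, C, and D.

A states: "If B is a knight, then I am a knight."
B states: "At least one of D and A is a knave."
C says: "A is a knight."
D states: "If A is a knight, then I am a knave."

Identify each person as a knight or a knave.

Consider A. Suppose A is a knight.
Then whichever role D has, D's statement has the wrong truth value — contradiction.
So A is a knave.
With that fixed, B's statement is true, so B is a knight.
With that fixed, C's statement is false, so C is a knave.
With that fixed, D's statement is true, so D is a knight.

A: knave, B: knight, C: knave, D: knight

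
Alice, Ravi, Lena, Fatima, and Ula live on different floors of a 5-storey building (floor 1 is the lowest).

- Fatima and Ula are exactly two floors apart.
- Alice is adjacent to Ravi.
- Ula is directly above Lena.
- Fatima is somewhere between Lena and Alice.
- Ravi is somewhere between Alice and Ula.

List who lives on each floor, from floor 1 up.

From clues 1–2: Lena is in {2,4}.
From clues 1–4: Fatima → floor 3, Lena → floor 4, Ula → floor 5.
From clues 1–5: Alice → floor 1, Ravi → floor 2.

Alice, Ravi, Fatima, Lena, Ula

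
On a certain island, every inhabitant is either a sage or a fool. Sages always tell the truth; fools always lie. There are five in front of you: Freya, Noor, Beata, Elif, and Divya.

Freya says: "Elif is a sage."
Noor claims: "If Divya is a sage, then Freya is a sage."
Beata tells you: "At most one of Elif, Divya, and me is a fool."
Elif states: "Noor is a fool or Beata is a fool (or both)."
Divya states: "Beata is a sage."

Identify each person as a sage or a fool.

Consider Freya. Suppose Freya is a fool.
Then no assignment of the remaining roles makes every statement match its speaker's type — contradiction.
So Freya is a sage.
With that fixed, Noor's statement is true, so Noor is a sage.
Consider Beata. Suppose Beata is a sage.
Then no assignment of the remaining roles makes every statement match its speaker's type — contradiction.
So Beata is a fool.
With that fixed, Elif's statement is true, so Elif is a sage.
With that fixed, Divya's statement is false, so Divya is a fool.

Freya: sage, Noor: sage, Beata: fool, Elif: sage, Divya: fool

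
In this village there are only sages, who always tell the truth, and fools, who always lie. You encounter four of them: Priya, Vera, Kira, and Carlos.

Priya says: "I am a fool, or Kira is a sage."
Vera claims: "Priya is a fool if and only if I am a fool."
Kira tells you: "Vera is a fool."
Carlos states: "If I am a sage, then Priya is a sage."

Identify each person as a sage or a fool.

Consider Priya. Suppose Priya is a fool.
Then Priya's own statement would have to be false, but it can't be — contradiction.
So Priya is a sage.
With that fixed, Carlos's statement is true, so Carlos is a sage.
Consider Vera. Suppose Vera is a sage.
Then no assignment of the remaining roles makes every statement match its speaker's type — contradiction.
So Vera is a fool.
With that fixed, Kira's statement is true, so Kira is a sage.

Priya: sage, Vera: fool, Kira: sage, Carlos: sage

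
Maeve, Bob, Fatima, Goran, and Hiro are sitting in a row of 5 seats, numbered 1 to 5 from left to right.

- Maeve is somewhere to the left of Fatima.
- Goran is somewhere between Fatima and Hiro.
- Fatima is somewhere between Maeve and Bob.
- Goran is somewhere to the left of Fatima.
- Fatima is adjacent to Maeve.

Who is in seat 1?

Hiro

With clue 1, Fatima is ruled out for seat 1.
With clues 1–2, Goran is ruled out for seat 1.
With clues 1–3, Bob is ruled out for seat 1.
With clues 1–5, Maeve is ruled out for seat 1.
So seat 1 is Hiro.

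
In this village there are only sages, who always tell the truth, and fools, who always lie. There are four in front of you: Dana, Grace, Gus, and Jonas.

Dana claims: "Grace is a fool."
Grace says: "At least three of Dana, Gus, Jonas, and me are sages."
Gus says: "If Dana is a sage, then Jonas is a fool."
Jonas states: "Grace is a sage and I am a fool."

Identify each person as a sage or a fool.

Consider Dana. Suppose Dana is a fool.
Then no assignment of the remaining roles makes every statement match its speaker's type — contradiction.
So Dana is a sage.
Consider Grace. Suppose Grace is a sage.
Then Dana's statement comes out false, contradicting Dana being a sage.
So Grace is a fool.
With that fixed, Jonas's statement is false, so Jonas is a fool.
With that fixed, Gus's statement is true, so Gus is a sage.

Dana: sage, Grace: fool, Gus: sage, Jonas: fool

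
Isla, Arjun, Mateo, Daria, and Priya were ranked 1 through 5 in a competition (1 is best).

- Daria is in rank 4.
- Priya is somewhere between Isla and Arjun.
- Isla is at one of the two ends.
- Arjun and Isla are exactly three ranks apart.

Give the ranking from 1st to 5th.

Mateo, Arjun, Priya, Daria, Isla

From clue 1: Daria → rank 4.
From clues 1–2: Priya is in {2,3}.
From clues 1–3: Isla is in {1,5}.
From clues 1–4: Mateo → rank 1, Arjun → rank 2, Priya → rank 3, Isla → rank 5.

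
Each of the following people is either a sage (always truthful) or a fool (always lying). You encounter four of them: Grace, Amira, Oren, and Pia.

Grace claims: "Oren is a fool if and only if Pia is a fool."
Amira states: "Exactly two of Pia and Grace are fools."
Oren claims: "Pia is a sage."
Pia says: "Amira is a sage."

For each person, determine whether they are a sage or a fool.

Grace: sage, Amira: fool, Oren: fool, Pia: fool

Consider Grace. Suppose Grace is a fool.
Then no assignment of the remaining roles makes every statement match its speaker's type — contradiction.
So Grace is a sage.
With that fixed, Amira's statement is false, so Amira is a fool.
With that fixed, Pia's statement is false, so Pia is a fool.
With that fixed, Oren's statement is false, so Oren is a fool.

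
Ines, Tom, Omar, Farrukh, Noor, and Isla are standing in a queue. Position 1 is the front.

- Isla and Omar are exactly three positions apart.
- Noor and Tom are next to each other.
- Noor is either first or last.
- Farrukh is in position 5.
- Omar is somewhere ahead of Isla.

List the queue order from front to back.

Noor, Tom, Omar, Ines, Farrukh, Isla

From clues 1–3: Tom is in {2,5}.
From clues 1–4: Noor → position 1, Tom → position 2, Ines → position 4, Farrukh → position 5.
From clues 1–5: Omar → position 3, Isla → position 6.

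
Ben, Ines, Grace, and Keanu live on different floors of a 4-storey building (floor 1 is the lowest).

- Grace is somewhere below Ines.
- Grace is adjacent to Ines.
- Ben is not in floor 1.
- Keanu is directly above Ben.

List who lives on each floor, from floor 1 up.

Grace, Ines, Ben, Keanu

From clue 1: Ines is in {2,3,4}.
From clues 1–3: Ben is in {2,3,4}.
From clues 1–4: Grace → floor 1, Ines → floor 2, Ben → floor 3, Keanu → floor 4.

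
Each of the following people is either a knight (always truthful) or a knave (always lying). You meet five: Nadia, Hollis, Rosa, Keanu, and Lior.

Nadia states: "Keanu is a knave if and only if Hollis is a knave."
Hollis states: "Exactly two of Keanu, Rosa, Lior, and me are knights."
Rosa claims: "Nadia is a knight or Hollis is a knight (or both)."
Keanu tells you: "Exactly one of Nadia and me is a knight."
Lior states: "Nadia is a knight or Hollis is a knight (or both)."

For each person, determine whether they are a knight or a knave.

Nadia: knave, Hollis: knave, Rosa: knave, Keanu: knight, Lior: knave

Consider Nadia. Suppose Nadia is a knight.
Then whichever role Keanu has, Keanu's statement has the wrong truth value — contradiction.
So Nadia is a knave.
Consider Hollis. Suppose Hollis is a knight.
Then no assignment of the remaining roles makes every statement match its speaker's type — contradiction.
So Hollis is a knave.
With that fixed, Rosa's statement is false, so Rosa is a knave.
With that fixed, Lior's statement is false, so Lior is a knave.
Consider Keanu. Suppose Keanu is a knave.
Then Nadia's statement comes out true, contradicting Nadia being a knave.
So Keanu is a knight.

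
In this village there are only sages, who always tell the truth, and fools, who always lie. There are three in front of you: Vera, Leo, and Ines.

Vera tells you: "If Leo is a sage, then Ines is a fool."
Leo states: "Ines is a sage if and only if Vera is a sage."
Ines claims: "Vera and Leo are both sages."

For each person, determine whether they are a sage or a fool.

Consider Vera. Suppose Vera is a fool.
Then no assignment of the remaining roles makes every statement match its speaker's type — contradiction.
So Vera is a sage.
Consider Leo. Suppose Leo is a sage.
Then no assignment of the remaining roles makes every statement match its speaker's type — contradiction.
So Leo is a fool.
With that fixed, Ines's statement is false, so Ines is a fool.

Vera: sage, Leo: fool, Ines: fool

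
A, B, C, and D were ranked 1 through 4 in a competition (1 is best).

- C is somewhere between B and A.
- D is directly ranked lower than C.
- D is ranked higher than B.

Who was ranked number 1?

With clue 1, C is ruled out for rank 1.
With clues 1–2, D is ruled out for rank 1.
With clues 1–3, B is ruled out for rank 1.
So rank 1 is A.

A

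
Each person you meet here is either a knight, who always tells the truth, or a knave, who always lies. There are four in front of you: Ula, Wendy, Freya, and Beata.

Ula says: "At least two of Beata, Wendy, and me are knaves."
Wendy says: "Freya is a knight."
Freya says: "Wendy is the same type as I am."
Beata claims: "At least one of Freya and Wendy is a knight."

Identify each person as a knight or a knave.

Ula: knave, Wendy: knight, Freya: knight, Beata: knight

Consider Ula. Suppose Ula is a knight.
Then no assignment of the remaining roles makes every statement match its speaker's type — contradiction.
So Ula is a knave.
Consider Wendy. Suppose Wendy is a knave.
Then Ula's statement comes out true, contradicting Ula being a knave.
So Wendy is a knight.
With that fixed, Beata's statement is true, so Beata is a knight.
Consider Freya. Suppose Freya is a knave.
Then Wendy's statement comes out false, contradicting Wendy being a knight.
So Freya is a knight.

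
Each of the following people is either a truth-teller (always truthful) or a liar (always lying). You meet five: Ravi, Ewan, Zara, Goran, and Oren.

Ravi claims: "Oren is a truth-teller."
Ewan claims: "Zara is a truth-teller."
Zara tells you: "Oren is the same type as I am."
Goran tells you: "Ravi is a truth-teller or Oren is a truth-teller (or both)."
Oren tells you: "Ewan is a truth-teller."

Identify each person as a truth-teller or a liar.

Consider Ravi. Suppose Ravi is a liar.
Then no assignment of the remaining roles makes every statement match its speaker's type — contradiction.
So Ravi is a truth-teller.
With that fixed, Goran's statement is true, so Goran is a truth-teller.
Consider Ewan. Suppose Ewan is a liar.
Then no assignment of the remaining roles makes every statement match its speaker's type — contradiction.
So Ewan is a truth-teller.
With that fixed, Oren's statement is true, so Oren is a truth-teller.
Consider Zara. Suppose Zara is a liar.
Then Ewan's statement comes out false, contradicting Ewan being a truth-teller.
So Zara is a truth-teller.

Ravi: truth-teller, Ewan: truth-teller, Zara: truth-teller, Goran: truth-teller, Oren: truth-teller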